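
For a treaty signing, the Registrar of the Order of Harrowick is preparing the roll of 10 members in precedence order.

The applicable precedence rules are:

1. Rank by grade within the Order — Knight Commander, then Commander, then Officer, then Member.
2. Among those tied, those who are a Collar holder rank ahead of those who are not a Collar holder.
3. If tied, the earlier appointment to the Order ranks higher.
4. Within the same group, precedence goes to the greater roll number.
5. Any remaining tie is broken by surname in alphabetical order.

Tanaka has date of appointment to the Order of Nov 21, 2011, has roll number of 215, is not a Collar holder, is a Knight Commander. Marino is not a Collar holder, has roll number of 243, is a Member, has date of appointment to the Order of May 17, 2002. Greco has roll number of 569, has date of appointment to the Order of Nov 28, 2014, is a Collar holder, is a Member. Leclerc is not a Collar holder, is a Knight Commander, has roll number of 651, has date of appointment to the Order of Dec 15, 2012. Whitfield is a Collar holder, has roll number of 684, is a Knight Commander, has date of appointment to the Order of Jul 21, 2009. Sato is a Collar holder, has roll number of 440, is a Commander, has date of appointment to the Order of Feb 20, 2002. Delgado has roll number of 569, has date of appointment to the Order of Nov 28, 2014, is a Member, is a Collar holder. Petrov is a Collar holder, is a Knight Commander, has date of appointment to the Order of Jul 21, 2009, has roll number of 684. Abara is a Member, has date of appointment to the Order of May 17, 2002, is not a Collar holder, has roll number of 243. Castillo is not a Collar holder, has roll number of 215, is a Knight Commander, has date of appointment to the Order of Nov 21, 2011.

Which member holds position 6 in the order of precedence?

Sato

By grade within the Order: Petrov, Whitfield, Castillo, Tanaka and Leclerc (Knight Commander); then Sato (Commander); then Delgado, Greco, Abara and Marino (Member).
Among Petrov, Whitfield, Castillo, Tanaka and Leclerc, a Collar holder before not a Collar holder: Petrov and Whitfield (a Collar holder) before Castillo, Tanaka and Leclerc (not a Collar holder).
Petrov and Whitfield both have date of appointment to the Order Jul 21, 2009, so the next rule applies.
Petrov and Whitfield both have roll number 684, so the next rule applies.
Among Petrov and Whitfield, alphabetically by surname: Petrov before Whitfield.
Among Castillo, Tanaka and Leclerc, by date of appointment to the Order (earlier first): Castillo and Tanaka (Nov 21, 2011) before Leclerc (Dec 15, 2012).
Castillo and Tanaka both have roll number 215, so the next rule applies.
Among Castillo and Tanaka, alphabetically by surname: Castillo before Tanaka.
Among Delgado, Greco, Abara and Marino, a Collar holder before not a Collar holder: Delgado and Greco (a Collar holder) before Abara and Marino (not a Collar holder).
Delgado and Greco both have date of appointment to the Order Nov 28, 2014, so the next rule applies.
Delgado and Greco both have roll number 569, so the next rule applies.
Among Delgado and Greco, alphabetically by surname: Delgado before Greco.
Abara and Marino both have date of appointment to the Order May 17, 2002, so the next rule applies.
Abara and Marino both have roll number 243, so the next rule applies.
Among Abara and Marino, alphabetically by surname: Abara before Marino.
Order: Petrov, Whitfield, Castillo, Tanaka, Leclerc, Sato, Delgado, Greco, Abara, Marino.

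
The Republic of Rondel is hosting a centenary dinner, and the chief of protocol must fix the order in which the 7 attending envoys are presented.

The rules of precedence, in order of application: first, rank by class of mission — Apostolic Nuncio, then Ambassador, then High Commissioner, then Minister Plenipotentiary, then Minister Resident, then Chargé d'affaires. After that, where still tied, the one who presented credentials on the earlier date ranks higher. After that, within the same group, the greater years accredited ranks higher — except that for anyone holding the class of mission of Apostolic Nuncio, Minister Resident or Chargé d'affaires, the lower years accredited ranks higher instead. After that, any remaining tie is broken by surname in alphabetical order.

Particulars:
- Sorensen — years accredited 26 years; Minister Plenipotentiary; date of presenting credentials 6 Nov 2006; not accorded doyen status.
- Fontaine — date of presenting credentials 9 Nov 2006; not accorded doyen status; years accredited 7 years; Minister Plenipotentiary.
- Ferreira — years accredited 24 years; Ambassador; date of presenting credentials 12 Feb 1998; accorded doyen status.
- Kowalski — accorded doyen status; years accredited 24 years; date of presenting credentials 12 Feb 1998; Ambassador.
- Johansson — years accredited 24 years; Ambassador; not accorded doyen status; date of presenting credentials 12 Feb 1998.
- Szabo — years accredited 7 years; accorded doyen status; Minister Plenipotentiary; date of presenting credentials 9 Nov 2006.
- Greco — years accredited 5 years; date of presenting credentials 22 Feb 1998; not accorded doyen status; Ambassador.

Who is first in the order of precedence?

By class of mission: Ferreira, Johansson, Kowalski and Greco (Ambassador); then Sorensen, Fontaine and Szabo (Minister Plenipotentiary).
Among Ferreira, Johansson, Kowalski and Greco, by date of presenting credentials (earlier first): Ferreira, Johansson and Kowalski (12 Feb 1998) before Greco (22 Feb 1998).
Ferreira, Johansson and Kowalski all have years accredited 24 years, so the next rule applies.
Among Ferreira, Johansson and Kowalski, alphabetically by surname: Ferreira before Johansson before Kowalski.
Among Sorensen, Fontaine and Szabo, by date of presenting credentials (earlier first): Sorensen (6 Nov 2006) before Fontaine and Szabo (9 Nov 2006).
Fontaine and Szabo both have years accredited 7 years, so the next rule applies.
Among Fontaine and Szabo, alphabetically by surname: Fontaine before Szabo.
Order: Ferreira, Johansson, Kowalski, Greco, Sorensen, Fontaine, Szabo.

Ferreira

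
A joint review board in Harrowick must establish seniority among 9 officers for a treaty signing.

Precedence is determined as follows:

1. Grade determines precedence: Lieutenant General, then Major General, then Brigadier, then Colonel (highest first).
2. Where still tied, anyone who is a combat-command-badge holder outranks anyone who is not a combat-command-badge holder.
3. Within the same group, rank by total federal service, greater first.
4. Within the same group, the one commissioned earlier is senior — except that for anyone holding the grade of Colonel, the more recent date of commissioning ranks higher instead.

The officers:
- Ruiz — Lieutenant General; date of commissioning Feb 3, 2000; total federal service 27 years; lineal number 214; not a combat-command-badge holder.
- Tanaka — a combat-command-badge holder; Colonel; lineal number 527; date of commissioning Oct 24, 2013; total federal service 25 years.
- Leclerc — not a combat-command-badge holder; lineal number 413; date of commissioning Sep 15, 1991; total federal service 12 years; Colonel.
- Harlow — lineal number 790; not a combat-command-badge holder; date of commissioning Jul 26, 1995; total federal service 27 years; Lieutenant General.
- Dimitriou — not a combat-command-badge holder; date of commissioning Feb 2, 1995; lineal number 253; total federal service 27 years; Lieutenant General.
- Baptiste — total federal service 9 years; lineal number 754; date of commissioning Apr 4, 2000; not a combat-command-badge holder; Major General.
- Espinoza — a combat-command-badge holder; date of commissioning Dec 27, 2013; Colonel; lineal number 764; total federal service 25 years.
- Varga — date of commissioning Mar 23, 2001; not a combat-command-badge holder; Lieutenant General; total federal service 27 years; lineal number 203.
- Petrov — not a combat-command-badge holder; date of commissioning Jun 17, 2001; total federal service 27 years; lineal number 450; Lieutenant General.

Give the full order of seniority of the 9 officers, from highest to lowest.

Dimitriou, Harlow, Ruiz, Varga, Petrov, Baptiste, Espinoza, Tanaka, Leclerc

By grade: Dimitriou, Harlow, Ruiz, Varga and Petrov (Lieutenant General); then Baptiste (Major General); then Espinoza, Tanaka and Leclerc (Colonel).
Dimitriou, Harlow, Ruiz, Varga and Petrov are each not a combat-command-badge holder, so the next rule applies.
Dimitriou, Harlow, Ruiz, Varga and Petrov all have total federal service 27 years, so the next rule applies.
Among Dimitriou, Harlow, Ruiz, Varga and Petrov, by date of commissioning (earlier first): Dimitriou (Feb 2, 1995) before Harlow (Jul 26, 1995) before Ruiz (Feb 3, 2000) before Varga (Mar 23, 2001) before Petrov (Jun 17, 2001).
Among Espinoza, Tanaka and Leclerc, a combat-command-badge holder before not a combat-command-badge holder: Espinoza and Tanaka (a combat-command-badge holder) before Leclerc (not a combat-command-badge holder).
Espinoza and Tanaka both have total federal service 25 years, so the next rule applies.
Among Espinoza and Tanaka, by date of commissioning (later first) (reversed rule for this group): Espinoza (Dec 27, 2013) before Tanaka (Oct 24, 2013).
Full order: Dimitriou, Harlow, Ruiz, Varga, Petrov, Baptiste, Espinoza, Tanaka, Leclerc.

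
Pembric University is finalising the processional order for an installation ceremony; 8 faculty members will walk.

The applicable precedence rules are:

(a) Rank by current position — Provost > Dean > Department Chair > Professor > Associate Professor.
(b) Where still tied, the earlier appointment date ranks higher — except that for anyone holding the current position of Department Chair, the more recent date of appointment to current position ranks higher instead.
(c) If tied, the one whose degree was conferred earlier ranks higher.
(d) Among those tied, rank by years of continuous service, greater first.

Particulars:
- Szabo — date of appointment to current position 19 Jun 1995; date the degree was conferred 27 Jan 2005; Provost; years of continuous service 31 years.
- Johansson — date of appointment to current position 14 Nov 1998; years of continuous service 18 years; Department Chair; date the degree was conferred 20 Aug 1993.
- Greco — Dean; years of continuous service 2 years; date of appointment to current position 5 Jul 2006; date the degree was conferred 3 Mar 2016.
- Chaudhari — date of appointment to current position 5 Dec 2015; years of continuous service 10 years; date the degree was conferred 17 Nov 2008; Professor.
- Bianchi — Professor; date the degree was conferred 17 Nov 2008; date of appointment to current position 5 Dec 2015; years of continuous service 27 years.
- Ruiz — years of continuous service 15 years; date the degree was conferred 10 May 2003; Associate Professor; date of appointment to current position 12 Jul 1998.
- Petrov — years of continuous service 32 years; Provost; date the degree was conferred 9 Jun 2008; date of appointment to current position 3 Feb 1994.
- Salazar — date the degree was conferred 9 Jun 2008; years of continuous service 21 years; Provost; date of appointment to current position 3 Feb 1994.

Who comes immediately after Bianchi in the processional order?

By current position: Petrov, Salazar and Szabo (Provost); then Greco (Dean); then Johansson (Department Chair); then Bianchi and Chaudhari (Professor); then Ruiz (Associate Professor).
Among Petrov, Salazar and Szabo, by date of appointment to current position (earlier first): Petrov and Salazar (3 Feb 1994) before Szabo (19 Jun 1995).
Petrov and Salazar both have date the degree was conferred 9 Jun 2008, so the next rule applies.
Among Petrov and Salazar, by years of continuous service (higher first): Petrov (32 years) before Salazar (21 years).
Bianchi and Chaudhari both have date of appointment to current position 5 Dec 2015, so the next rule applies.
Bianchi and Chaudhari both have date the degree was conferred 17 Nov 2008, so the next rule applies.
Among Bianchi and Chaudhari, by years of continuous service (higher first): Bianchi (27 years) before Chaudhari (10 years).
Order: Petrov, Salazar, Szabo, Greco, Johansson, Bianchi, Chaudhari, Ruiz.

Chaudhari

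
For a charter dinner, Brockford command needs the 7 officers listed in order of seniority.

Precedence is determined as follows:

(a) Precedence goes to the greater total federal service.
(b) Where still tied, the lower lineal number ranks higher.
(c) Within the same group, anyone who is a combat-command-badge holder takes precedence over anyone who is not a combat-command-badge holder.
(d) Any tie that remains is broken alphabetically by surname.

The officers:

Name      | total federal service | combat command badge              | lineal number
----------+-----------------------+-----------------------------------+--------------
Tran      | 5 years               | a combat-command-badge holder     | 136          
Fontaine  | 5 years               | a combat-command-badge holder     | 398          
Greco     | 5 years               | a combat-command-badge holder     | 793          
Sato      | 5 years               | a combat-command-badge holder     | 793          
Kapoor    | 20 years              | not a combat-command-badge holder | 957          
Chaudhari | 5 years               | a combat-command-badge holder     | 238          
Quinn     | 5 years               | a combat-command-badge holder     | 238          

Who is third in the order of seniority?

By total federal service (higher first): Kapoor (20 years); then Tran, Chaudhari, Quinn, Fontaine, Greco and Sato (each 5 years).
Among Tran, Chaudhari, Quinn, Fontaine, Greco and Sato, by lineal number (lower first): Tran (136) before Chaudhari and Quinn (238) before Fontaine (398) before Greco and Sato (793).
Chaudhari and Quinn are each a combat-command-badge holder, so the next rule applies.
Among Chaudhari and Quinn, alphabetically by surname: Chaudhari before Quinn.
Greco and Sato are each a combat-command-badge holder, so the next rule applies.
Among Greco and Sato, alphabetically by surname: Greco before Sato.
Order: Kapoor, Tran, Chaudhari, Quinn, Fontaine, Greco, Sato.

Chaudhari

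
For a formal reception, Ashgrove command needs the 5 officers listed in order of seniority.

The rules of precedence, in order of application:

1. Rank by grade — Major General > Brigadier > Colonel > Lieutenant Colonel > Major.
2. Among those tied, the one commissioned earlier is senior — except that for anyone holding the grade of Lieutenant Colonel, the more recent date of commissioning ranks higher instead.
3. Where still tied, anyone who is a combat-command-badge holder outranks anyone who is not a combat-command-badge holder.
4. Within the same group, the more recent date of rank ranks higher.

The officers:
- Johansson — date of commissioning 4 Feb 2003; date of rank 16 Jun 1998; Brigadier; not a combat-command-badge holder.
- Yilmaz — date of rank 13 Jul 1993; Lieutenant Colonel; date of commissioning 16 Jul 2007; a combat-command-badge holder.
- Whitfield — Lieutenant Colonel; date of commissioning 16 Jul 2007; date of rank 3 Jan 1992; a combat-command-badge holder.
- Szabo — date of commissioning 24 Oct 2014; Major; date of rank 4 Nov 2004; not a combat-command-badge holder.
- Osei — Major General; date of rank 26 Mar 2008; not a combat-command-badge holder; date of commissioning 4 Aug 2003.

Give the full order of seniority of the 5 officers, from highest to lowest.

Osei, Johansson, Yilmaz, Whitfield, Szabo

By grade: Osei (Major General); then Johansson (Brigadier); then Yilmaz and Whitfield (Lieutenant Colonel); then Szabo (Major).
Yilmaz and Whitfield both have date of commissioning 16 Jul 2007, so the next rule applies.
Yilmaz and Whitfield are each a combat-command-badge holder, so the next rule applies.
Among Yilmaz and Whitfield, by date of rank (later first): Yilmaz (13 Jul 1993) before Whitfield (3 Jan 1992).
Full order: Osei, Johansson, Yilmaz, Whitfield, Szabo.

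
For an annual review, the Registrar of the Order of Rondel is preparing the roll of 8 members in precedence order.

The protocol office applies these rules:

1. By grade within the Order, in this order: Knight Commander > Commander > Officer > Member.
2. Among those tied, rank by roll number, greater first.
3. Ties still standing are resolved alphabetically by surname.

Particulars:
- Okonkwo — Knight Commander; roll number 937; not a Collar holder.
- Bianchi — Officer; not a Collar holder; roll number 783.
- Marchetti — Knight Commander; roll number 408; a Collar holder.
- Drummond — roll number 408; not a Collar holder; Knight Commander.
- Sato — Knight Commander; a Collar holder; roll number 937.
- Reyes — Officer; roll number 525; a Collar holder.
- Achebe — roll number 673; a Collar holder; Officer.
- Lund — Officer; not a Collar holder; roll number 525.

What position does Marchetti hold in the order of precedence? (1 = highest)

By grade within the Order: Okonkwo, Sato, Drummond and Marchetti (Knight Commander); then Bianchi, Achebe, Lund and Reyes (Officer).
Among Okonkwo, Sato, Drummond and Marchetti, by roll number (higher first): Okonkwo and Sato (937) before Drummond and Marchetti (408).
Among Okonkwo and Sato, alphabetically by surname: Okonkwo before Sato.
Among Drummond and Marchetti, alphabetically by surname: Drummond before Marchetti.
Among Bianchi, Achebe, Lund and Reyes, by roll number (higher first): Bianchi (783) before Achebe (673) before Lund and Reyes (525).
Among Lund and Reyes, alphabetically by surname: Lund before Reyes.
Order: Okonkwo, Sato, Drummond, Marchetti, Bianchi, Achebe, Lund, Reyes. So position 4.

4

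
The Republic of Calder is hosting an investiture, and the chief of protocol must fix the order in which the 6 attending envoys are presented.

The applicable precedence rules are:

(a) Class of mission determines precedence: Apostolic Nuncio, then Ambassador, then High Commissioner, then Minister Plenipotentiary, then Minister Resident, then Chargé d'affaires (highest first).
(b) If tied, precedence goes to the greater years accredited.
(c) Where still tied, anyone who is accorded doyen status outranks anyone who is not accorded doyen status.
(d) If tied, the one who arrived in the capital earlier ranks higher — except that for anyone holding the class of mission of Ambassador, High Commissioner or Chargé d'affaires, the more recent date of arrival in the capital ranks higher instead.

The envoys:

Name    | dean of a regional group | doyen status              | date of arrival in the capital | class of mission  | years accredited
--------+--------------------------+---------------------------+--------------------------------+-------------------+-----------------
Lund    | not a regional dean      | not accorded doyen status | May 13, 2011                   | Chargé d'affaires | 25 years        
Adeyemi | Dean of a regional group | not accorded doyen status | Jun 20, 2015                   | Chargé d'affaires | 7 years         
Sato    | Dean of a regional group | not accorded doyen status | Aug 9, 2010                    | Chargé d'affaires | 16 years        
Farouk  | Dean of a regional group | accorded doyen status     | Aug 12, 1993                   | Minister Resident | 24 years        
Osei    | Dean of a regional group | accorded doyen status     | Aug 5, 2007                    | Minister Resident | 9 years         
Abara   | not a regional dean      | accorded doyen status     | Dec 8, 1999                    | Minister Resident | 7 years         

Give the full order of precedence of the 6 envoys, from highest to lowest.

Farouk, Osei, Abara, Lund, Sato, Adeyemi

By class of mission: Farouk, Osei and Abara (Minister Resident); then Lund, Sato and Adeyemi (Chargé d'affaires).
Among Farouk, Osei and Abara, by years accredited (higher first): Farouk (24 years) before Osei (9 years) before Abara (7 years).
Among Lund, Sato and Adeyemi, by years accredited (higher first): Lund (25 years) before Sato (16 years) before Adeyemi (7 years).
Full order: Farouk, Osei, Abara, Lund, Sato, Adeyemi.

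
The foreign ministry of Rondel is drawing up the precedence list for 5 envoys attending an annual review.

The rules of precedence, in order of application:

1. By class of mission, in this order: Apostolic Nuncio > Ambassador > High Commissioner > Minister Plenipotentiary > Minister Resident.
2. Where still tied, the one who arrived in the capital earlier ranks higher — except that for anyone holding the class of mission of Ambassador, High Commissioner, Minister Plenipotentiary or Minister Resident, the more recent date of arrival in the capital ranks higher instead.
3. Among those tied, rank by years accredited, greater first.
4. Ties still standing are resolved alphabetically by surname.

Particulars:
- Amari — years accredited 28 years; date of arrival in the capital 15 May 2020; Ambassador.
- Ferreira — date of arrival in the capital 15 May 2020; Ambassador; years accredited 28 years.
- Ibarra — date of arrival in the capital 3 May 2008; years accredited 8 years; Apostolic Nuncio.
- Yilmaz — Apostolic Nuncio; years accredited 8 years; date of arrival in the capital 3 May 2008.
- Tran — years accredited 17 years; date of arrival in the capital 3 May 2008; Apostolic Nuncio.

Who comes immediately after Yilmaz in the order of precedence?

By class of mission: Tran, Ibarra and Yilmaz (Apostolic Nuncio); then Amari and Ferreira (Ambassador).
Tran, Ibarra and Yilmaz all have date of arrival in the capital 3 May 2008, so the next rule applies.
Among Tran, Ibarra and Yilmaz, by years accredited (higher first): Tran (17 years) before Ibarra and Yilmaz (8 years).
Among Ibarra and Yilmaz, alphabetically by surname: Ibarra before Yilmaz.
Amari and Ferreira both have date of arrival in the capital 15 May 2020, so the next rule applies.
Amari and Ferreira both have years accredited 28 years, so the next rule applies.
Among Amari and Ferreira, alphabetically by surname: Amari before Ferreira.
Order: Tran, Ibarra, Yilmaz, Amari, Ferreira.

Amari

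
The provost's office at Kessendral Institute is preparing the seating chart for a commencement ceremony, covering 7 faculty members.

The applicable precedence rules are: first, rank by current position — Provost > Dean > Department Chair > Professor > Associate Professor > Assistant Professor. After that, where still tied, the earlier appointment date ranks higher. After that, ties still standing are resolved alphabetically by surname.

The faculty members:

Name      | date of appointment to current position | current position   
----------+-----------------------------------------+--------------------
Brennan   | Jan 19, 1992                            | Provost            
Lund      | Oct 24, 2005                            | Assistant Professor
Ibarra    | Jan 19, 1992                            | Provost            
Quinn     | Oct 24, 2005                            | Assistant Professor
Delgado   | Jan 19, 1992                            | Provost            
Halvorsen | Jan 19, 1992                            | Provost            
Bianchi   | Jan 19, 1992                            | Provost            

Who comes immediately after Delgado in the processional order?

By current position: Bianchi, Brennan, Delgado, Halvorsen and Ibarra (Provost); then Lund and Quinn (Assistant Professor).
Bianchi, Brennan, Delgado, Halvorsen and Ibarra all have date of appointment to current position Jan 19, 1992, so the next rule applies.
Among Bianchi, Brennan, Delgado, Halvorsen and Ibarra, alphabetically by surname: Bianchi before Brennan before Delgado before Halvorsen before Ibarra.
Lund and Quinn both have date of appointment to current position Oct 24, 2005, so the next rule applies.
Among Lund and Quinn, alphabetically by surname: Lund before Quinn.
Order: Bianchi, Brennan, Delgado, Halvorsen, Ibarra, Lund, Quinn.

Halvorsen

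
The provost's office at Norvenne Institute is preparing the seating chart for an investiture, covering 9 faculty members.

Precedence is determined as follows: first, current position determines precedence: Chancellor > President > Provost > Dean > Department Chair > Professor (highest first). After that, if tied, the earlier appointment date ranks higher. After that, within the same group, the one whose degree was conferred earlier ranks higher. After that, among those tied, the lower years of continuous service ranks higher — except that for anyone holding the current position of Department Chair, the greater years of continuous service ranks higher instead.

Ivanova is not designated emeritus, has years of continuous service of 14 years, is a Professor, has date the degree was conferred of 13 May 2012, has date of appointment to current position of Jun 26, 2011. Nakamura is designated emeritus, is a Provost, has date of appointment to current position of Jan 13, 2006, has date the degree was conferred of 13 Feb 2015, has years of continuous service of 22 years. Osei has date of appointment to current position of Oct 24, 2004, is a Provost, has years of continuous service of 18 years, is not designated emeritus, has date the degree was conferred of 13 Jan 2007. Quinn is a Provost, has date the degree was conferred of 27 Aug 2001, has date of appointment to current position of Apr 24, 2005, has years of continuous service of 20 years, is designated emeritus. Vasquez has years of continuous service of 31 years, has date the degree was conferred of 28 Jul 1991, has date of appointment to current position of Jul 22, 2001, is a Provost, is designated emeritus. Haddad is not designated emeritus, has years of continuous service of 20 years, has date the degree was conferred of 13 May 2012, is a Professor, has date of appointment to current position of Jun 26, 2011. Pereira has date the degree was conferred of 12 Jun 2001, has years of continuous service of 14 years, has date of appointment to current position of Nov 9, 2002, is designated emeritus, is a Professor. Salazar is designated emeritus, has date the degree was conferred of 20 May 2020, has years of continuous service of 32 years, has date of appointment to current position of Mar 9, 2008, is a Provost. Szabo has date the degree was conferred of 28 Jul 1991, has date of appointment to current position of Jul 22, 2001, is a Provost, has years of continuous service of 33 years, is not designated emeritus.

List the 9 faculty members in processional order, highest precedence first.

Vasquez, Szabo, Osei, Quinn, Nakamura, Salazar, Pereira, Ivanova, Haddad

By current position: Vasquez, Szabo, Osei, Quinn, Nakamura and Salazar (Provost); then Pereira, Ivanova and Haddad (Professor).
Among Vasquez, Szabo, Osei, Quinn, Nakamura and Salazar, by date of appointment to current position (earlier first): Vasquez and Szabo (Jul 22, 2001) before Osei (Oct 24, 2004) before Quinn (Apr 24, 2005) before Nakamura (Jan 13, 2006) before Salazar (Mar 9, 2008).
Vasquez and Szabo both have date the degree was conferred 28 Jul 1991, so the next rule applies.
Among Vasquez and Szabo, by years of continuous service (lower first): Vasquez (31 years) before Szabo (33 years).
Among Pereira, Ivanova and Haddad, by date of appointment to current position (earlier first): Pereira (Nov 9, 2002) before Ivanova and Haddad (Jun 26, 2011).
Ivanova and Haddad both have date the degree was conferred 13 May 2012, so the next rule applies.
Among Ivanova and Haddad, by years of continuous service (lower first): Ivanova (14 years) before Haddad (20 years).
Full order: Vasquez, Szabo, Osei, Quinn, Nakamura, Salazar, Pereira, Ivanova, Haddad.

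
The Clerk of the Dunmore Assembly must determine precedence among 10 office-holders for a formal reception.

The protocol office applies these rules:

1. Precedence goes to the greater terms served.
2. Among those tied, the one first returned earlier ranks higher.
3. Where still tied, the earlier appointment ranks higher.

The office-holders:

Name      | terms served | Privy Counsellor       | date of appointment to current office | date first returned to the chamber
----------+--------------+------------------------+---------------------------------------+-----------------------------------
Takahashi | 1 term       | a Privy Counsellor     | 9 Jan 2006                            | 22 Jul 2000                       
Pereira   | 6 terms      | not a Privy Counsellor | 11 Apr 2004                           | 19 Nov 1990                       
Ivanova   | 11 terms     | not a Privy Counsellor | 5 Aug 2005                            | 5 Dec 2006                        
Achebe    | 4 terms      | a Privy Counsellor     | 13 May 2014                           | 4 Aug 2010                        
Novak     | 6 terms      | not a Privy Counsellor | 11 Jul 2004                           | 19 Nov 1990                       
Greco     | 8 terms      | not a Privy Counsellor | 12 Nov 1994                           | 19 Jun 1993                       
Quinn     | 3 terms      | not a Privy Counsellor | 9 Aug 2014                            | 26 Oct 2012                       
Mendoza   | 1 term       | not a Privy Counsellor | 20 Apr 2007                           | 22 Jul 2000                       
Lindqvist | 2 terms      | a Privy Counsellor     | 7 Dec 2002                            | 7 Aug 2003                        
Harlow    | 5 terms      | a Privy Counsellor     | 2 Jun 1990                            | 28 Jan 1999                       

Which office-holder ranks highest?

By terms served (higher first): Ivanova (11 terms); then Greco (8 terms); then Pereira and Novak (both 6 terms); then Harlow (5 terms); then Achebe (4 terms); then Quinn (3 terms); then Lindqvist (2 terms); then Takahashi and Mendoza (both 1 term).
Pereira and Novak both have date first returned to the chamber 19 Nov 1990, so the next rule applies.
Among Pereira and Novak, by date of appointment to current office (earlier first): Pereira (11 Apr 2004) before Novak (11 Jul 2004).
Takahashi and Mendoza both have date first returned to the chamber 22 Jul 2000, so the next rule applies.
Among Takahashi and Mendoza, by date of appointment to current office (earlier first): Takahashi (9 Jan 2006) before Mendoza (20 Apr 2007).
Order: Ivanova, Greco, Pereira, Novak, Harlow, Achebe, Quinn, Lindqvist, Takahashi, Mendoza.

Ivanova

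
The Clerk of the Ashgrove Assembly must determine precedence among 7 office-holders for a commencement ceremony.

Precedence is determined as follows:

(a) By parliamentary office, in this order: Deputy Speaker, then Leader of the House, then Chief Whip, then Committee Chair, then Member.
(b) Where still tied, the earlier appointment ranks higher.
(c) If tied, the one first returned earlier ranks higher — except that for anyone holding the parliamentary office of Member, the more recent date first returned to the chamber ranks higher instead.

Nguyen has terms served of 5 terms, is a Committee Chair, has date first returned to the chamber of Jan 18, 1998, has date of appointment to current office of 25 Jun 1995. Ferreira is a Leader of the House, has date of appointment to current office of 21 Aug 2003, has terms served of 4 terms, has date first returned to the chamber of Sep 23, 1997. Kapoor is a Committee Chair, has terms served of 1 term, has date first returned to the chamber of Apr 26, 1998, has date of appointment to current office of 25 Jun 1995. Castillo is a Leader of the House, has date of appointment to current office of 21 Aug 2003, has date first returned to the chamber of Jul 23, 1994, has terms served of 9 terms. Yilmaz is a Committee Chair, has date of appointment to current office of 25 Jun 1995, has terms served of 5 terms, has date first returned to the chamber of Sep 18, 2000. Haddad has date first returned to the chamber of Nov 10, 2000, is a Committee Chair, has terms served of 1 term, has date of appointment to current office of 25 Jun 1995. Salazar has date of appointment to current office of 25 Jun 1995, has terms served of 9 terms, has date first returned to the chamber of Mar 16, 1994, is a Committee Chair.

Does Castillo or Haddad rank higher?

By parliamentary office: Castillo and Ferreira (Leader of the House); then Salazar, Nguyen, Kapoor, Yilmaz and Haddad (Committee Chair).
Castillo and Ferreira both have date of appointment to current office 21 Aug 2003, so the next rule applies.
Among Castillo and Ferreira, by date first returned to the chamber (earlier first): Castillo (Jul 23, 1994) before Ferreira (Sep 23, 1997).
Salazar, Nguyen, Kapoor, Yilmaz and Haddad all have date of appointment to current office 25 Jun 1995, so the next rule applies.
Among Salazar, Nguyen, Kapoor, Yilmaz and Haddad, by date first returned to the chamber (earlier first): Salazar (Mar 16, 1994) before Nguyen (Jan 18, 1998) before Kapoor (Apr 26, 1998) before Yilmaz (Sep 18, 2000) before Haddad (Nov 10, 2000).
So Castillo takes precedence.

Castillo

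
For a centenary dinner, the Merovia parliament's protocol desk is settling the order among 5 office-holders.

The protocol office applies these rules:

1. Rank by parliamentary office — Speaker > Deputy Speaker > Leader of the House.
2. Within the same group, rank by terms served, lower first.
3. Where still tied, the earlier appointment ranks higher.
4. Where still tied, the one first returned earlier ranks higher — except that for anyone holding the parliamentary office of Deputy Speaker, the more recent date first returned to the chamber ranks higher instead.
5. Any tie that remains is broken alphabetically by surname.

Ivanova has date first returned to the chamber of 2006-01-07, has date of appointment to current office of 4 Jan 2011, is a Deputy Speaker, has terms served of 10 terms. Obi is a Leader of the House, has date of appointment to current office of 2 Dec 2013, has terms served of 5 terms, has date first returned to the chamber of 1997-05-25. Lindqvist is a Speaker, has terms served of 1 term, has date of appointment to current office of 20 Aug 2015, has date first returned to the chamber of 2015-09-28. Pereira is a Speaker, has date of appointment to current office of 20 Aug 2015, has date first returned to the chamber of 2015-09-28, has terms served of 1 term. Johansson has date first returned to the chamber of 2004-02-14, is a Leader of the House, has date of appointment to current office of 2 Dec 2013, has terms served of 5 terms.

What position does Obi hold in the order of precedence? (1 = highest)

By parliamentary office: Lindqvist and Pereira (Speaker); then Ivanova (Deputy Speaker); then Obi and Johansson (Leader of the House).
Lindqvist and Pereira both have terms served 1 term, so the next rule applies.
Lindqvist and Pereira both have date of appointment to current office 20 Aug 2015, so the next rule applies.
Lindqvist and Pereira both have date first returned to the chamber 2015-09-28, so the next rule applies.
Among Lindqvist and Pereira, alphabetically by surname: Lindqvist before Pereira.
Obi and Johansson both have terms served 5 terms, so the next rule applies.
Obi and Johansson both have date of appointment to current office 2 Dec 2013, so the next rule applies.
Among Obi and Johansson, by date first returned to the chamber (earlier first): Obi (1997-05-25) before Johansson (2004-02-14).
Order: Lindqvist, Pereira, Ivanova, Obi, Johansson. So position 4.

4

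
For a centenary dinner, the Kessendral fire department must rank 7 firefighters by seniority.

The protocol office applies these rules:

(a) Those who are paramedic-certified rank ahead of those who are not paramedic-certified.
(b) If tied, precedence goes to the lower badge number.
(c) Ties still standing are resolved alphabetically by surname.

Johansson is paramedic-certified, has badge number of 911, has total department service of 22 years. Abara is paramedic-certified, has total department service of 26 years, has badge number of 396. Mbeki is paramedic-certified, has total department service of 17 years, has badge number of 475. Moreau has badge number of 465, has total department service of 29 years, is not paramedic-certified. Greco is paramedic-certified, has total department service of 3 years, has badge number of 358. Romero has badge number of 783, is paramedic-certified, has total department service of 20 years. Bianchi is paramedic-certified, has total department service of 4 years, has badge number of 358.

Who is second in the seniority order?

By the first rule: Bianchi, Greco, Abara, Mbeki, Romero and Johansson (each paramedic-certified); then Moreau (not paramedic-certified).
Among Bianchi, Greco, Abara, Mbeki, Romero and Johansson, by badge number (lower first): Bianchi and Greco (358) before Abara (396) before Mbeki (475) before Romero (783) before Johansson (911).
Among Bianchi and Greco, alphabetically by surname: Bianchi before Greco.
Order: Bianchi, Greco, Abara, Mbeki, Romero, Johansson, Moreau.

Greco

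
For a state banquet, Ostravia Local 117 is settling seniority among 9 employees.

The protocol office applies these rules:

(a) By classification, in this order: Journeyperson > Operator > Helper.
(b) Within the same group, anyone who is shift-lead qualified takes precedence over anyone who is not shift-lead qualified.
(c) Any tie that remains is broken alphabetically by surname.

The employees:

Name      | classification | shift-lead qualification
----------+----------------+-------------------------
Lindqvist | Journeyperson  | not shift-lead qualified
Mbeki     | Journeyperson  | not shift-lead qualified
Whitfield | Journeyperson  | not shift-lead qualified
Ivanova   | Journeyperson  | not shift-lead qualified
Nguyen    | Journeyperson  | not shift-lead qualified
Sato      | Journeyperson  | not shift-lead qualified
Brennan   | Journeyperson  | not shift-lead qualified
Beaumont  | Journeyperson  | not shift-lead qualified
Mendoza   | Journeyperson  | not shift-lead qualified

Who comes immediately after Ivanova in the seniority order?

Lindqvist

By classification: Beaumont, Brennan, Ivanova, Lindqvist, Mbeki, Mendoza, Nguyen, Sato and Whitfield (Journeyperson).
Beaumont, Brennan, Ivanova, Lindqvist, Mbeki, Mendoza, Nguyen, Sato and Whitfield are each not shift-lead qualified, so the next rule applies.
Among Beaumont, Brennan, Ivanova, Lindqvist, Mbeki, Mendoza, Nguyen, Sato and Whitfield, alphabetically by surname: Beaumont before Brennan before Ivanova before Lindqvist before Mbeki before Mendoza before Nguyen before Sato before Whitfield.
Order: Beaumont, Brennan, Ivanova, Lindqvist, Mbeki, Mendoza, Nguyen, Sato, Whitfield.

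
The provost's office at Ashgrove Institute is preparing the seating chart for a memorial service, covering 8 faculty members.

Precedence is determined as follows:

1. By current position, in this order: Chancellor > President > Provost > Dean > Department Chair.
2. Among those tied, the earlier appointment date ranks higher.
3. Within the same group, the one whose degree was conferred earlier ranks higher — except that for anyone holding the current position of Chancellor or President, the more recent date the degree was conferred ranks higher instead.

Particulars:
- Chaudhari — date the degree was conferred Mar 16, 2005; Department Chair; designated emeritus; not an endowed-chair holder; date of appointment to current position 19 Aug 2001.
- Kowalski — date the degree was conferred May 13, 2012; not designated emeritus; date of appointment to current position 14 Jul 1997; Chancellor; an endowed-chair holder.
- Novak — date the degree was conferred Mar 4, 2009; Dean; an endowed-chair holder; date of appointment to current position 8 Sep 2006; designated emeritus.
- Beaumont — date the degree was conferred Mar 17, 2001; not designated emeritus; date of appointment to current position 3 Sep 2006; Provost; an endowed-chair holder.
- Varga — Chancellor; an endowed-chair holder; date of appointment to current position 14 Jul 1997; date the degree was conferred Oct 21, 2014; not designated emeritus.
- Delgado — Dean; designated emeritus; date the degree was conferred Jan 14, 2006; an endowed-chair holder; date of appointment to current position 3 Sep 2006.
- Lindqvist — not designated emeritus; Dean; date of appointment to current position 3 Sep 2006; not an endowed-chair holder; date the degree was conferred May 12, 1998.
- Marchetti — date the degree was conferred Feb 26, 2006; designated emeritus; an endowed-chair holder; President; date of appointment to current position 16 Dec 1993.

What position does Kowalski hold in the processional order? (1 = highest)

2

By current position: Varga and Kowalski (Chancellor); then Marchetti (President); then Beaumont (Provost); then Lindqvist, Delgado and Novak (Dean); then Chaudhari (Department Chair).
Varga and Kowalski both have date of appointment to current position 14 Jul 1997, so the next rule applies.
Among Varga and Kowalski, by date the degree was conferred (later first) (reversed rule for this group): Varga (Oct 21, 2014) before Kowalski (May 13, 2012).
Among Lindqvist, Delgado and Novak, by date of appointment to current position (earlier first): Lindqvist and Delgado (3 Sep 2006) before Novak (8 Sep 2006).
Among Lindqvist and Delgado, by date the degree was conferred (earlier first): Lindqvist (May 12, 1998) before Delgado (Jan 14, 2006).
Order: Varga, Kowalski, Marchetti, Beaumont, Lindqvist, Delgado, Novak, Chaudhari. So position 2.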